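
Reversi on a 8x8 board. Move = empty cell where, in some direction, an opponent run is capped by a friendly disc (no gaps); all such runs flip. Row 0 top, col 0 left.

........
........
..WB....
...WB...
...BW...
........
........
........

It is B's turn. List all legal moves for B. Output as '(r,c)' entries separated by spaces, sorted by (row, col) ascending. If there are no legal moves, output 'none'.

Answer: (2,1) (3,2) (4,5) (5,4)

Derivation:
(1,1): no bracket -> illegal
(1,2): no bracket -> illegal
(1,3): no bracket -> illegal
(2,1): flips 1 -> legal
(2,4): no bracket -> illegal
(3,1): no bracket -> illegal
(3,2): flips 1 -> legal
(3,5): no bracket -> illegal
(4,2): no bracket -> illegal
(4,5): flips 1 -> legal
(5,3): no bracket -> illegal
(5,4): flips 1 -> legal
(5,5): no bracket -> illegal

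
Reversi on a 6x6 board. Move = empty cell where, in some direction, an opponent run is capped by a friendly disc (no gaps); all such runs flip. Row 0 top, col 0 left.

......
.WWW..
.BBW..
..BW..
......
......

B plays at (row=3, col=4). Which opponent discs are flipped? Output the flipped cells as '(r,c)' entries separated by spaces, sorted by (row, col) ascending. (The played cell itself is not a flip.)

Dir NW: opp run (2,3) (1,2), next='.' -> no flip
Dir N: first cell '.' (not opp) -> no flip
Dir NE: first cell '.' (not opp) -> no flip
Dir W: opp run (3,3) capped by B -> flip
Dir E: first cell '.' (not opp) -> no flip
Dir SW: first cell '.' (not opp) -> no flip
Dir S: first cell '.' (not opp) -> no flip
Dir SE: first cell '.' (not opp) -> no flip

Answer: (3,3)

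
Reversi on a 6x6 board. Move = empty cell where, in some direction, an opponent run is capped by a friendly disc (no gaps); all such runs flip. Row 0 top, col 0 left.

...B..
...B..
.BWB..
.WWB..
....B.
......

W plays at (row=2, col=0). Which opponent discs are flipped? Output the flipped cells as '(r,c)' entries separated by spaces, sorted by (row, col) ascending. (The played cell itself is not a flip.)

Dir NW: edge -> no flip
Dir N: first cell '.' (not opp) -> no flip
Dir NE: first cell '.' (not opp) -> no flip
Dir W: edge -> no flip
Dir E: opp run (2,1) capped by W -> flip
Dir SW: edge -> no flip
Dir S: first cell '.' (not opp) -> no flip
Dir SE: first cell 'W' (not opp) -> no flip

Answer: (2,1)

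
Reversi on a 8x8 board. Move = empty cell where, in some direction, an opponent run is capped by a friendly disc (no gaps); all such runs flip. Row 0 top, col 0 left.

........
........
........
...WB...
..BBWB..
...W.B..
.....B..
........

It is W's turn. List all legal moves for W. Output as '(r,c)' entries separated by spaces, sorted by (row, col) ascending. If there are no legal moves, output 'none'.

(2,3): no bracket -> illegal
(2,4): flips 1 -> legal
(2,5): no bracket -> illegal
(3,1): flips 1 -> legal
(3,2): no bracket -> illegal
(3,5): flips 1 -> legal
(3,6): no bracket -> illegal
(4,1): flips 2 -> legal
(4,6): flips 1 -> legal
(5,1): flips 1 -> legal
(5,2): no bracket -> illegal
(5,4): no bracket -> illegal
(5,6): no bracket -> illegal
(6,4): no bracket -> illegal
(6,6): flips 1 -> legal
(7,4): no bracket -> illegal
(7,5): no bracket -> illegal
(7,6): no bracket -> illegal

Answer: (2,4) (3,1) (3,5) (4,1) (4,6) (5,1) (6,6)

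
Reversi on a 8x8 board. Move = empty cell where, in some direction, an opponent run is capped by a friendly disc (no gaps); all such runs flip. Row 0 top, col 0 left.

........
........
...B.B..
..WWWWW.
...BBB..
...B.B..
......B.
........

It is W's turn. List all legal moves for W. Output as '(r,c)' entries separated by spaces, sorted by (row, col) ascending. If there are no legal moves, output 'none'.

(1,2): flips 1 -> legal
(1,3): flips 1 -> legal
(1,4): flips 2 -> legal
(1,5): flips 1 -> legal
(1,6): flips 1 -> legal
(2,2): no bracket -> illegal
(2,4): no bracket -> illegal
(2,6): no bracket -> illegal
(4,2): no bracket -> illegal
(4,6): no bracket -> illegal
(5,2): flips 1 -> legal
(5,4): flips 3 -> legal
(5,6): flips 1 -> legal
(5,7): no bracket -> illegal
(6,2): flips 2 -> legal
(6,3): flips 2 -> legal
(6,4): no bracket -> illegal
(6,5): flips 2 -> legal
(6,7): no bracket -> illegal
(7,5): no bracket -> illegal
(7,6): no bracket -> illegal
(7,7): flips 3 -> legal

Answer: (1,2) (1,3) (1,4) (1,5) (1,6) (5,2) (5,4) (5,6) (6,2) (6,3) (6,5) (7,7)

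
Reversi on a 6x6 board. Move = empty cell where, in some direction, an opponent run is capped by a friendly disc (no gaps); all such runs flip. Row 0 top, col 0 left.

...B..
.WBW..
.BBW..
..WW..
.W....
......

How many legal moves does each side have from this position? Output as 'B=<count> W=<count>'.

-- B to move --
(0,0): flips 1 -> legal
(0,1): flips 1 -> legal
(0,2): no bracket -> illegal
(0,4): flips 1 -> legal
(1,0): flips 1 -> legal
(1,4): flips 1 -> legal
(2,0): no bracket -> illegal
(2,4): flips 1 -> legal
(3,0): no bracket -> illegal
(3,1): no bracket -> illegal
(3,4): flips 1 -> legal
(4,0): no bracket -> illegal
(4,2): flips 1 -> legal
(4,3): flips 4 -> legal
(4,4): flips 1 -> legal
(5,0): no bracket -> illegal
(5,1): no bracket -> illegal
(5,2): no bracket -> illegal
B mobility = 10
-- W to move --
(0,1): flips 1 -> legal
(0,2): flips 2 -> legal
(0,4): no bracket -> illegal
(1,0): flips 1 -> legal
(1,4): no bracket -> illegal
(2,0): flips 2 -> legal
(3,0): no bracket -> illegal
(3,1): flips 2 -> legal
W mobility = 5

Answer: B=10 W=5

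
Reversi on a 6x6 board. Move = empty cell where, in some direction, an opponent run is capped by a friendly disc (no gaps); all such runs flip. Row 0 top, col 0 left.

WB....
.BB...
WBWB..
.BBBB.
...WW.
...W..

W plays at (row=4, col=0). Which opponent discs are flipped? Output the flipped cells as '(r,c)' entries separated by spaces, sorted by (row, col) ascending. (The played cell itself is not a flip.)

Dir NW: edge -> no flip
Dir N: first cell '.' (not opp) -> no flip
Dir NE: opp run (3,1) capped by W -> flip
Dir W: edge -> no flip
Dir E: first cell '.' (not opp) -> no flip
Dir SW: edge -> no flip
Dir S: first cell '.' (not opp) -> no flip
Dir SE: first cell '.' (not opp) -> no flip

Answer: (3,1)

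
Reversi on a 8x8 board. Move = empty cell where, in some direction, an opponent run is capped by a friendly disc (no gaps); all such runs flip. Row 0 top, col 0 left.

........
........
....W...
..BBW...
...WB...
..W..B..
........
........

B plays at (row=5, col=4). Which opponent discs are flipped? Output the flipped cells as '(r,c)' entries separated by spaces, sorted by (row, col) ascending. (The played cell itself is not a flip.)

Dir NW: opp run (4,3) capped by B -> flip
Dir N: first cell 'B' (not opp) -> no flip
Dir NE: first cell '.' (not opp) -> no flip
Dir W: first cell '.' (not opp) -> no flip
Dir E: first cell 'B' (not opp) -> no flip
Dir SW: first cell '.' (not opp) -> no flip
Dir S: first cell '.' (not opp) -> no flip
Dir SE: first cell '.' (not opp) -> no flip

Answer: (4,3)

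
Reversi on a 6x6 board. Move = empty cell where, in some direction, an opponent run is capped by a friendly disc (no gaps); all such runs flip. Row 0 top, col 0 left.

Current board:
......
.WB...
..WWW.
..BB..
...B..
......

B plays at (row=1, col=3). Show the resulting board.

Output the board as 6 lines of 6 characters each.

Place B at (1,3); scan 8 dirs for brackets.
Dir NW: first cell '.' (not opp) -> no flip
Dir N: first cell '.' (not opp) -> no flip
Dir NE: first cell '.' (not opp) -> no flip
Dir W: first cell 'B' (not opp) -> no flip
Dir E: first cell '.' (not opp) -> no flip
Dir SW: opp run (2,2), next='.' -> no flip
Dir S: opp run (2,3) capped by B -> flip
Dir SE: opp run (2,4), next='.' -> no flip
All flips: (2,3)

Answer: ......
.WBB..
..WBW.
..BB..
...B..
......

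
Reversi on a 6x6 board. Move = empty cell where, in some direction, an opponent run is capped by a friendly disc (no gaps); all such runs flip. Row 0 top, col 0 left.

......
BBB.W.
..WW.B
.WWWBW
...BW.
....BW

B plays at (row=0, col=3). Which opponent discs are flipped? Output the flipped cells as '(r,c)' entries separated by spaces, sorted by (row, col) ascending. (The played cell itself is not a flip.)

Answer: (1,4)

Derivation:
Dir NW: edge -> no flip
Dir N: edge -> no flip
Dir NE: edge -> no flip
Dir W: first cell '.' (not opp) -> no flip
Dir E: first cell '.' (not opp) -> no flip
Dir SW: first cell 'B' (not opp) -> no flip
Dir S: first cell '.' (not opp) -> no flip
Dir SE: opp run (1,4) capped by B -> flip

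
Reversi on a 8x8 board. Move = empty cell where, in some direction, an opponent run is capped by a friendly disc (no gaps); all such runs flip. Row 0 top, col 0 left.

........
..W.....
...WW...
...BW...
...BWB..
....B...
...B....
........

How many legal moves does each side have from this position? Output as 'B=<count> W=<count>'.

-- B to move --
(0,1): flips 3 -> legal
(0,2): no bracket -> illegal
(0,3): no bracket -> illegal
(1,1): no bracket -> illegal
(1,3): flips 1 -> legal
(1,4): flips 3 -> legal
(1,5): flips 1 -> legal
(2,1): no bracket -> illegal
(2,2): no bracket -> illegal
(2,5): flips 1 -> legal
(3,2): no bracket -> illegal
(3,5): flips 1 -> legal
(5,3): no bracket -> illegal
(5,5): flips 1 -> legal
B mobility = 7
-- W to move --
(2,2): flips 1 -> legal
(3,2): flips 1 -> legal
(3,5): no bracket -> illegal
(3,6): no bracket -> illegal
(4,2): flips 2 -> legal
(4,6): flips 1 -> legal
(5,2): flips 1 -> legal
(5,3): flips 2 -> legal
(5,5): no bracket -> illegal
(5,6): flips 1 -> legal
(6,2): no bracket -> illegal
(6,4): flips 1 -> legal
(6,5): no bracket -> illegal
(7,2): no bracket -> illegal
(7,3): no bracket -> illegal
(7,4): no bracket -> illegal
W mobility = 8

Answer: B=7 W=8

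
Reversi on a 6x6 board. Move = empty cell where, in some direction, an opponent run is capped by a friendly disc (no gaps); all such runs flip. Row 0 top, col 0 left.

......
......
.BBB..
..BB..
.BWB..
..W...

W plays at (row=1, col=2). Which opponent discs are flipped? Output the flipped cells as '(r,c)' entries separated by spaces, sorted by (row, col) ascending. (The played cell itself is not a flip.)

Dir NW: first cell '.' (not opp) -> no flip
Dir N: first cell '.' (not opp) -> no flip
Dir NE: first cell '.' (not opp) -> no flip
Dir W: first cell '.' (not opp) -> no flip
Dir E: first cell '.' (not opp) -> no flip
Dir SW: opp run (2,1), next='.' -> no flip
Dir S: opp run (2,2) (3,2) capped by W -> flip
Dir SE: opp run (2,3), next='.' -> no flip

Answer: (2,2) (3,2)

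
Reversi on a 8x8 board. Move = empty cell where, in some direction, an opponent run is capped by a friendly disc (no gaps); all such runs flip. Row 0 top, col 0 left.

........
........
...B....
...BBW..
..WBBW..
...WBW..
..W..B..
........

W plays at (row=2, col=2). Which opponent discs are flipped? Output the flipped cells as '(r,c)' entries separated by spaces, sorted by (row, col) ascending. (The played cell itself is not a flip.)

Dir NW: first cell '.' (not opp) -> no flip
Dir N: first cell '.' (not opp) -> no flip
Dir NE: first cell '.' (not opp) -> no flip
Dir W: first cell '.' (not opp) -> no flip
Dir E: opp run (2,3), next='.' -> no flip
Dir SW: first cell '.' (not opp) -> no flip
Dir S: first cell '.' (not opp) -> no flip
Dir SE: opp run (3,3) (4,4) capped by W -> flip

Answer: (3,3) (4,4)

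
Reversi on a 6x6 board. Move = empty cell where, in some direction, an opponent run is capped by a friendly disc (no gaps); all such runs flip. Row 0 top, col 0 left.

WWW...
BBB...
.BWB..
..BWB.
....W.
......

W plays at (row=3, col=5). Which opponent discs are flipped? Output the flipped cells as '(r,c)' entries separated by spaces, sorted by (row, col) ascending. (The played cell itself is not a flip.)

Dir NW: first cell '.' (not opp) -> no flip
Dir N: first cell '.' (not opp) -> no flip
Dir NE: edge -> no flip
Dir W: opp run (3,4) capped by W -> flip
Dir E: edge -> no flip
Dir SW: first cell 'W' (not opp) -> no flip
Dir S: first cell '.' (not opp) -> no flip
Dir SE: edge -> no flip

Answer: (3,4)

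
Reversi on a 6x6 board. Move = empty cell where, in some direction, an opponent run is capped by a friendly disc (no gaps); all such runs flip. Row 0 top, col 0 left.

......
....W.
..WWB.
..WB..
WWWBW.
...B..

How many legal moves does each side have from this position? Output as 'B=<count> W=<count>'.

-- B to move --
(0,3): no bracket -> illegal
(0,4): flips 1 -> legal
(0,5): no bracket -> illegal
(1,1): flips 1 -> legal
(1,2): no bracket -> illegal
(1,3): flips 1 -> legal
(1,5): no bracket -> illegal
(2,1): flips 3 -> legal
(2,5): no bracket -> illegal
(3,0): no bracket -> illegal
(3,1): flips 2 -> legal
(3,4): no bracket -> illegal
(3,5): flips 1 -> legal
(4,5): flips 1 -> legal
(5,0): no bracket -> illegal
(5,1): flips 1 -> legal
(5,2): no bracket -> illegal
(5,4): no bracket -> illegal
(5,5): flips 1 -> legal
B mobility = 9
-- W to move --
(1,3): no bracket -> illegal
(1,5): flips 2 -> legal
(2,5): flips 1 -> legal
(3,4): flips 2 -> legal
(3,5): no bracket -> illegal
(5,2): no bracket -> illegal
(5,4): flips 1 -> legal
W mobility = 4

Answer: B=9 W=4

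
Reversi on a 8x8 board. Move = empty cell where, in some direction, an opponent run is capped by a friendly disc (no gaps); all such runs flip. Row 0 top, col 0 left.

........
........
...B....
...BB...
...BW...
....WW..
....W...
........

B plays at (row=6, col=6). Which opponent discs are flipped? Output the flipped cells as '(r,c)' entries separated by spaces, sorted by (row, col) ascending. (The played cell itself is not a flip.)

Dir NW: opp run (5,5) (4,4) capped by B -> flip
Dir N: first cell '.' (not opp) -> no flip
Dir NE: first cell '.' (not opp) -> no flip
Dir W: first cell '.' (not opp) -> no flip
Dir E: first cell '.' (not opp) -> no flip
Dir SW: first cell '.' (not opp) -> no flip
Dir S: first cell '.' (not opp) -> no flip
Dir SE: first cell '.' (not opp) -> no flip

Answer: (4,4) (5,5)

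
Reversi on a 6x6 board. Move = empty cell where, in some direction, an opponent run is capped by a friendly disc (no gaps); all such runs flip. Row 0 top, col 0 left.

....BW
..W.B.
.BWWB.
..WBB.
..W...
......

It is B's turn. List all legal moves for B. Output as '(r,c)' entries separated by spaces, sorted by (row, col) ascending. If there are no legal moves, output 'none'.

Answer: (0,1) (0,3) (1,1) (1,3) (3,1) (4,1) (4,3) (5,1)

Derivation:
(0,1): flips 2 -> legal
(0,2): no bracket -> illegal
(0,3): flips 1 -> legal
(1,1): flips 1 -> legal
(1,3): flips 1 -> legal
(1,5): no bracket -> illegal
(3,1): flips 1 -> legal
(4,1): flips 2 -> legal
(4,3): flips 1 -> legal
(5,1): flips 1 -> legal
(5,2): no bracket -> illegal
(5,3): no bracket -> illegal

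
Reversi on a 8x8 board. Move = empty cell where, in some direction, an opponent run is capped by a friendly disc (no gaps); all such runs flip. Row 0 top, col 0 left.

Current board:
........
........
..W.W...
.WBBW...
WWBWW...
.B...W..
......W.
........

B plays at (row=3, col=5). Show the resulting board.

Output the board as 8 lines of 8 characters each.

Answer: ........
........
..W.W...
.WBBBB..
WWBWW...
.B...W..
......W.
........

Derivation:
Place B at (3,5); scan 8 dirs for brackets.
Dir NW: opp run (2,4), next='.' -> no flip
Dir N: first cell '.' (not opp) -> no flip
Dir NE: first cell '.' (not opp) -> no flip
Dir W: opp run (3,4) capped by B -> flip
Dir E: first cell '.' (not opp) -> no flip
Dir SW: opp run (4,4), next='.' -> no flip
Dir S: first cell '.' (not opp) -> no flip
Dir SE: first cell '.' (not opp) -> no flip
All flips: (3,4)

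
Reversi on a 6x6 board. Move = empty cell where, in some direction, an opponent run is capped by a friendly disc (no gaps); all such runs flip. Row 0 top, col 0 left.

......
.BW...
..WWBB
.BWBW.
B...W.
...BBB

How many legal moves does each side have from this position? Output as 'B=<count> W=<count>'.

Answer: B=4 W=5

Derivation:
-- B to move --
(0,1): no bracket -> illegal
(0,2): no bracket -> illegal
(0,3): no bracket -> illegal
(1,3): flips 3 -> legal
(1,4): no bracket -> illegal
(2,1): flips 2 -> legal
(3,5): flips 2 -> legal
(4,1): no bracket -> illegal
(4,2): no bracket -> illegal
(4,3): flips 1 -> legal
(4,5): no bracket -> illegal
B mobility = 4
-- W to move --
(0,0): flips 1 -> legal
(0,1): no bracket -> illegal
(0,2): no bracket -> illegal
(1,0): flips 1 -> legal
(1,3): no bracket -> illegal
(1,4): flips 1 -> legal
(1,5): no bracket -> illegal
(2,0): no bracket -> illegal
(2,1): no bracket -> illegal
(3,0): flips 1 -> legal
(3,5): no bracket -> illegal
(4,1): no bracket -> illegal
(4,2): no bracket -> illegal
(4,3): flips 1 -> legal
(4,5): no bracket -> illegal
(5,0): no bracket -> illegal
(5,1): no bracket -> illegal
(5,2): no bracket -> illegal
W mobility = 5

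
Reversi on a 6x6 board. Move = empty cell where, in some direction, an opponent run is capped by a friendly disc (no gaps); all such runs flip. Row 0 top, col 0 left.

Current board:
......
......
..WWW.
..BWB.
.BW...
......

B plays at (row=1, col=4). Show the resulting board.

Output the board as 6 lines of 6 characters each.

Answer: ......
....B.
..WBB.
..BWB.
.BW...
......

Derivation:
Place B at (1,4); scan 8 dirs for brackets.
Dir NW: first cell '.' (not opp) -> no flip
Dir N: first cell '.' (not opp) -> no flip
Dir NE: first cell '.' (not opp) -> no flip
Dir W: first cell '.' (not opp) -> no flip
Dir E: first cell '.' (not opp) -> no flip
Dir SW: opp run (2,3) capped by B -> flip
Dir S: opp run (2,4) capped by B -> flip
Dir SE: first cell '.' (not opp) -> no flip
All flips: (2,3) (2,4)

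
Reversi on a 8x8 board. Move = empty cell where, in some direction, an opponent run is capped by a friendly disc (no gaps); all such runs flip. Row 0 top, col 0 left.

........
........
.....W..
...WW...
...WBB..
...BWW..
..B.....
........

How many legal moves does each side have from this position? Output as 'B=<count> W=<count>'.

-- B to move --
(1,4): no bracket -> illegal
(1,5): no bracket -> illegal
(1,6): no bracket -> illegal
(2,2): flips 1 -> legal
(2,3): flips 3 -> legal
(2,4): flips 1 -> legal
(2,6): no bracket -> illegal
(3,2): no bracket -> illegal
(3,5): no bracket -> illegal
(3,6): no bracket -> illegal
(4,2): flips 1 -> legal
(4,6): no bracket -> illegal
(5,2): no bracket -> illegal
(5,6): flips 2 -> legal
(6,3): flips 1 -> legal
(6,4): flips 1 -> legal
(6,5): flips 1 -> legal
(6,6): flips 1 -> legal
B mobility = 9
-- W to move --
(3,5): flips 1 -> legal
(3,6): flips 1 -> legal
(4,2): no bracket -> illegal
(4,6): flips 2 -> legal
(5,1): no bracket -> illegal
(5,2): flips 1 -> legal
(5,6): flips 1 -> legal
(6,1): no bracket -> illegal
(6,3): flips 1 -> legal
(6,4): no bracket -> illegal
(7,1): no bracket -> illegal
(7,2): no bracket -> illegal
(7,3): no bracket -> illegal
W mobility = 6

Answer: B=9 W=6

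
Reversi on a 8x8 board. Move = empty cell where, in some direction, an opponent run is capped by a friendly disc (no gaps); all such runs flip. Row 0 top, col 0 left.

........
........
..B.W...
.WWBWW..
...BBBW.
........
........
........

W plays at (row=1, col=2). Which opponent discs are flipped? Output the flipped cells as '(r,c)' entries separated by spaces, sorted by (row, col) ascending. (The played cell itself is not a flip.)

Dir NW: first cell '.' (not opp) -> no flip
Dir N: first cell '.' (not opp) -> no flip
Dir NE: first cell '.' (not opp) -> no flip
Dir W: first cell '.' (not opp) -> no flip
Dir E: first cell '.' (not opp) -> no flip
Dir SW: first cell '.' (not opp) -> no flip
Dir S: opp run (2,2) capped by W -> flip
Dir SE: first cell '.' (not opp) -> no flip

Answer: (2,2)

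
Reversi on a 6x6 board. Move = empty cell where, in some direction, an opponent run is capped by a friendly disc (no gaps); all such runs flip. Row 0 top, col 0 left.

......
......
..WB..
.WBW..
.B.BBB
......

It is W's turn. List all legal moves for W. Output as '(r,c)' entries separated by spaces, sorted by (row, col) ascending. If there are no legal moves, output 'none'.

Answer: (1,3) (2,4) (4,2) (5,1) (5,3) (5,5)

Derivation:
(1,2): no bracket -> illegal
(1,3): flips 1 -> legal
(1,4): no bracket -> illegal
(2,1): no bracket -> illegal
(2,4): flips 1 -> legal
(3,0): no bracket -> illegal
(3,4): no bracket -> illegal
(3,5): no bracket -> illegal
(4,0): no bracket -> illegal
(4,2): flips 1 -> legal
(5,0): no bracket -> illegal
(5,1): flips 1 -> legal
(5,2): no bracket -> illegal
(5,3): flips 1 -> legal
(5,4): no bracket -> illegal
(5,5): flips 1 -> legal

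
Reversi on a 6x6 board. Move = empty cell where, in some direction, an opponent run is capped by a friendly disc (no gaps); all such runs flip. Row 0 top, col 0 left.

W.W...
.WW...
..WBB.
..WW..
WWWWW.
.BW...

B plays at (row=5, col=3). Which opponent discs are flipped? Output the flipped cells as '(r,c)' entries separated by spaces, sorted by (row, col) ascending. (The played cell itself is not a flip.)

Dir NW: opp run (4,2), next='.' -> no flip
Dir N: opp run (4,3) (3,3) capped by B -> flip
Dir NE: opp run (4,4), next='.' -> no flip
Dir W: opp run (5,2) capped by B -> flip
Dir E: first cell '.' (not opp) -> no flip
Dir SW: edge -> no flip
Dir S: edge -> no flip
Dir SE: edge -> no flip

Answer: (3,3) (4,3) (5,2)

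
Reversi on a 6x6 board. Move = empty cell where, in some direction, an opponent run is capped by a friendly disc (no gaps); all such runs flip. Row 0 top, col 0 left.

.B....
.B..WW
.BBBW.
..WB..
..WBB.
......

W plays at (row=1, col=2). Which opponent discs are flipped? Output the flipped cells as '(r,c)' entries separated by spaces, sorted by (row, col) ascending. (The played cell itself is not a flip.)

Answer: (2,2)

Derivation:
Dir NW: opp run (0,1), next=edge -> no flip
Dir N: first cell '.' (not opp) -> no flip
Dir NE: first cell '.' (not opp) -> no flip
Dir W: opp run (1,1), next='.' -> no flip
Dir E: first cell '.' (not opp) -> no flip
Dir SW: opp run (2,1), next='.' -> no flip
Dir S: opp run (2,2) capped by W -> flip
Dir SE: opp run (2,3), next='.' -> no flip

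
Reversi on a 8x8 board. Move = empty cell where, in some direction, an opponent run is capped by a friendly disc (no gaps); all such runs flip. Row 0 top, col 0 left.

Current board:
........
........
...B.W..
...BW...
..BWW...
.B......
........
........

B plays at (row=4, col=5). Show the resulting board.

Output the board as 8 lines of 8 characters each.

Place B at (4,5); scan 8 dirs for brackets.
Dir NW: opp run (3,4) capped by B -> flip
Dir N: first cell '.' (not opp) -> no flip
Dir NE: first cell '.' (not opp) -> no flip
Dir W: opp run (4,4) (4,3) capped by B -> flip
Dir E: first cell '.' (not opp) -> no flip
Dir SW: first cell '.' (not opp) -> no flip
Dir S: first cell '.' (not opp) -> no flip
Dir SE: first cell '.' (not opp) -> no flip
All flips: (3,4) (4,3) (4,4)

Answer: ........
........
...B.W..
...BB...
..BBBB..
.B......
........
........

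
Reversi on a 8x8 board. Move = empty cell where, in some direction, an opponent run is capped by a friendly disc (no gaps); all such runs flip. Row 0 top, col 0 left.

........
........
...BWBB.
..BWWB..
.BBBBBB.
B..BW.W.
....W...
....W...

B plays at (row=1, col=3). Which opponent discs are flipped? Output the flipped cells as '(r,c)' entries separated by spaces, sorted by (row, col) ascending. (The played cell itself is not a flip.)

Dir NW: first cell '.' (not opp) -> no flip
Dir N: first cell '.' (not opp) -> no flip
Dir NE: first cell '.' (not opp) -> no flip
Dir W: first cell '.' (not opp) -> no flip
Dir E: first cell '.' (not opp) -> no flip
Dir SW: first cell '.' (not opp) -> no flip
Dir S: first cell 'B' (not opp) -> no flip
Dir SE: opp run (2,4) capped by B -> flip

Answer: (2,4)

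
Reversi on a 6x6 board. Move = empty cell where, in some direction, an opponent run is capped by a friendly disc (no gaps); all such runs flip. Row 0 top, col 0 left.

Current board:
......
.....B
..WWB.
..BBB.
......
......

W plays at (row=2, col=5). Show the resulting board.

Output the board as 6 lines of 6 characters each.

Answer: ......
.....B
..WWWW
..BBB.
......
......

Derivation:
Place W at (2,5); scan 8 dirs for brackets.
Dir NW: first cell '.' (not opp) -> no flip
Dir N: opp run (1,5), next='.' -> no flip
Dir NE: edge -> no flip
Dir W: opp run (2,4) capped by W -> flip
Dir E: edge -> no flip
Dir SW: opp run (3,4), next='.' -> no flip
Dir S: first cell '.' (not opp) -> no flip
Dir SE: edge -> no flip
All flips: (2,4)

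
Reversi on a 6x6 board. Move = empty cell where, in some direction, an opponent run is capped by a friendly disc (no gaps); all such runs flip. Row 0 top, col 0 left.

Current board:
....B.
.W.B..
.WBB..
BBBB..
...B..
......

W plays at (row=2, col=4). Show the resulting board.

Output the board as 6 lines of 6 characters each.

Place W at (2,4); scan 8 dirs for brackets.
Dir NW: opp run (1,3), next='.' -> no flip
Dir N: first cell '.' (not opp) -> no flip
Dir NE: first cell '.' (not opp) -> no flip
Dir W: opp run (2,3) (2,2) capped by W -> flip
Dir E: first cell '.' (not opp) -> no flip
Dir SW: opp run (3,3), next='.' -> no flip
Dir S: first cell '.' (not opp) -> no flip
Dir SE: first cell '.' (not opp) -> no flip
All flips: (2,2) (2,3)

Answer: ....B.
.W.B..
.WWWW.
BBBB..
...B..
......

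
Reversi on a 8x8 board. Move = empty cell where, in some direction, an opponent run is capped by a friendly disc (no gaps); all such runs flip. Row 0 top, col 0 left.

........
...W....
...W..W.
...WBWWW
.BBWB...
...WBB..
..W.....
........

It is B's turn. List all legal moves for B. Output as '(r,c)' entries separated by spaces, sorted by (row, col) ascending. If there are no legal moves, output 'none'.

Answer: (1,2) (1,7) (2,2) (2,4) (3,2) (5,2) (6,4) (7,1)

Derivation:
(0,2): no bracket -> illegal
(0,3): no bracket -> illegal
(0,4): no bracket -> illegal
(1,2): flips 1 -> legal
(1,4): no bracket -> illegal
(1,5): no bracket -> illegal
(1,6): no bracket -> illegal
(1,7): flips 2 -> legal
(2,2): flips 1 -> legal
(2,4): flips 1 -> legal
(2,5): no bracket -> illegal
(2,7): no bracket -> illegal
(3,2): flips 2 -> legal
(4,5): no bracket -> illegal
(4,6): no bracket -> illegal
(4,7): no bracket -> illegal
(5,1): no bracket -> illegal
(5,2): flips 2 -> legal
(6,1): no bracket -> illegal
(6,3): no bracket -> illegal
(6,4): flips 1 -> legal
(7,1): flips 2 -> legal
(7,2): no bracket -> illegal
(7,3): no bracket -> illegal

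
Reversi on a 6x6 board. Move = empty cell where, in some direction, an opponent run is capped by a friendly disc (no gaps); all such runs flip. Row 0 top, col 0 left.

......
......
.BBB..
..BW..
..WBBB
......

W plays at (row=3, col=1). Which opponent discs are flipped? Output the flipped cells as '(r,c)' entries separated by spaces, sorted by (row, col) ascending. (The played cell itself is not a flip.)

Dir NW: first cell '.' (not opp) -> no flip
Dir N: opp run (2,1), next='.' -> no flip
Dir NE: opp run (2,2), next='.' -> no flip
Dir W: first cell '.' (not opp) -> no flip
Dir E: opp run (3,2) capped by W -> flip
Dir SW: first cell '.' (not opp) -> no flip
Dir S: first cell '.' (not opp) -> no flip
Dir SE: first cell 'W' (not opp) -> no flip

Answer: (3,2)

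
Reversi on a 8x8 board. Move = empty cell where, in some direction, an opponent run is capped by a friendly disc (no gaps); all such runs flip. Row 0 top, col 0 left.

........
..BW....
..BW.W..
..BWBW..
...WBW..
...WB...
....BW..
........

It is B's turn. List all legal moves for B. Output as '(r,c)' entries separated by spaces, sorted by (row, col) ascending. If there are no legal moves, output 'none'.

Answer: (0,4) (1,4) (1,6) (2,4) (2,6) (3,6) (4,2) (4,6) (5,2) (5,6) (6,2) (6,6) (7,6)

Derivation:
(0,2): no bracket -> illegal
(0,3): no bracket -> illegal
(0,4): flips 1 -> legal
(1,4): flips 2 -> legal
(1,5): no bracket -> illegal
(1,6): flips 1 -> legal
(2,4): flips 1 -> legal
(2,6): flips 1 -> legal
(3,6): flips 2 -> legal
(4,2): flips 2 -> legal
(4,6): flips 1 -> legal
(5,2): flips 2 -> legal
(5,5): no bracket -> illegal
(5,6): flips 1 -> legal
(6,2): flips 1 -> legal
(6,3): no bracket -> illegal
(6,6): flips 1 -> legal
(7,4): no bracket -> illegal
(7,5): no bracket -> illegal
(7,6): flips 1 -> legal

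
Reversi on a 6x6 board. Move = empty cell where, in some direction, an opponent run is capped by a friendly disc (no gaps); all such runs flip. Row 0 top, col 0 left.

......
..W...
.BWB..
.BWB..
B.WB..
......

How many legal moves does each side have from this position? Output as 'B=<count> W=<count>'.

Answer: B=7 W=8

Derivation:
-- B to move --
(0,1): flips 1 -> legal
(0,2): no bracket -> illegal
(0,3): flips 1 -> legal
(1,1): flips 1 -> legal
(1,3): flips 1 -> legal
(4,1): flips 2 -> legal
(5,1): flips 1 -> legal
(5,2): no bracket -> illegal
(5,3): flips 1 -> legal
B mobility = 7
-- W to move --
(1,0): flips 1 -> legal
(1,1): no bracket -> illegal
(1,3): no bracket -> illegal
(1,4): flips 1 -> legal
(2,0): flips 2 -> legal
(2,4): flips 2 -> legal
(3,0): flips 2 -> legal
(3,4): flips 2 -> legal
(4,1): no bracket -> illegal
(4,4): flips 2 -> legal
(5,0): no bracket -> illegal
(5,1): no bracket -> illegal
(5,2): no bracket -> illegal
(5,3): no bracket -> illegal
(5,4): flips 1 -> legal
W mobility = 8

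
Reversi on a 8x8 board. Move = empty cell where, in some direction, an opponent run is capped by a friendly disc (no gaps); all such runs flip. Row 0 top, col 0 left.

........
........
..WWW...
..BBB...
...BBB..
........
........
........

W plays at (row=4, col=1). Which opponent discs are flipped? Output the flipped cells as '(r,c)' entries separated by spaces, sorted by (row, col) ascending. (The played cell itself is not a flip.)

Answer: (3,2)

Derivation:
Dir NW: first cell '.' (not opp) -> no flip
Dir N: first cell '.' (not opp) -> no flip
Dir NE: opp run (3,2) capped by W -> flip
Dir W: first cell '.' (not opp) -> no flip
Dir E: first cell '.' (not opp) -> no flip
Dir SW: first cell '.' (not opp) -> no flip
Dir S: first cell '.' (not opp) -> no flip
Dir SE: first cell '.' (not opp) -> no flip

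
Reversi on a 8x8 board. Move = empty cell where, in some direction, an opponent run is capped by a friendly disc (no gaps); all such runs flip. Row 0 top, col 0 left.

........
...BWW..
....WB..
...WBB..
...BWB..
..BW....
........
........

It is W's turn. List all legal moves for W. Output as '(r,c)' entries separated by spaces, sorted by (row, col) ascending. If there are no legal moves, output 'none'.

Answer: (0,2) (1,2) (2,6) (3,6) (4,2) (4,6) (5,1) (5,5)

Derivation:
(0,2): flips 1 -> legal
(0,3): no bracket -> illegal
(0,4): no bracket -> illegal
(1,2): flips 1 -> legal
(1,6): no bracket -> illegal
(2,2): no bracket -> illegal
(2,3): no bracket -> illegal
(2,6): flips 2 -> legal
(3,2): no bracket -> illegal
(3,6): flips 3 -> legal
(4,1): no bracket -> illegal
(4,2): flips 1 -> legal
(4,6): flips 2 -> legal
(5,1): flips 1 -> legal
(5,4): no bracket -> illegal
(5,5): flips 3 -> legal
(5,6): no bracket -> illegal
(6,1): no bracket -> illegal
(6,2): no bracket -> illegal
(6,3): no bracket -> illegal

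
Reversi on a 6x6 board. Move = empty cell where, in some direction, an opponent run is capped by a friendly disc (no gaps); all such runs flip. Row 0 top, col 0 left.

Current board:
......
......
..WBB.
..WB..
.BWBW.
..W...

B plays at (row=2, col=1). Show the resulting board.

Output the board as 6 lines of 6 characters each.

Place B at (2,1); scan 8 dirs for brackets.
Dir NW: first cell '.' (not opp) -> no flip
Dir N: first cell '.' (not opp) -> no flip
Dir NE: first cell '.' (not opp) -> no flip
Dir W: first cell '.' (not opp) -> no flip
Dir E: opp run (2,2) capped by B -> flip
Dir SW: first cell '.' (not opp) -> no flip
Dir S: first cell '.' (not opp) -> no flip
Dir SE: opp run (3,2) capped by B -> flip
All flips: (2,2) (3,2)

Answer: ......
......
.BBBB.
..BB..
.BWBW.
..W...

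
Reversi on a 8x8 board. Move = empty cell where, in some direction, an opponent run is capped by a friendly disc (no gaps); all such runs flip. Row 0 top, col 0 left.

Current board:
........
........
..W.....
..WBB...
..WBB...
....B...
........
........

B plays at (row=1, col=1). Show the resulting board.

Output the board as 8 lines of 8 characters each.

Answer: ........
.B......
..B.....
..WBB...
..WBB...
....B...
........
........

Derivation:
Place B at (1,1); scan 8 dirs for brackets.
Dir NW: first cell '.' (not opp) -> no flip
Dir N: first cell '.' (not opp) -> no flip
Dir NE: first cell '.' (not opp) -> no flip
Dir W: first cell '.' (not opp) -> no flip
Dir E: first cell '.' (not opp) -> no flip
Dir SW: first cell '.' (not opp) -> no flip
Dir S: first cell '.' (not opp) -> no flip
Dir SE: opp run (2,2) capped by B -> flip
All flips: (2,2)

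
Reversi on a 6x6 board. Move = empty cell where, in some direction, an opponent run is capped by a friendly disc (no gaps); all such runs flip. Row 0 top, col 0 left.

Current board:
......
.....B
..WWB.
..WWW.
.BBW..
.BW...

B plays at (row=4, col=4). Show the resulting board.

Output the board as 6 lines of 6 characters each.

Place B at (4,4); scan 8 dirs for brackets.
Dir NW: opp run (3,3) (2,2), next='.' -> no flip
Dir N: opp run (3,4) capped by B -> flip
Dir NE: first cell '.' (not opp) -> no flip
Dir W: opp run (4,3) capped by B -> flip
Dir E: first cell '.' (not opp) -> no flip
Dir SW: first cell '.' (not opp) -> no flip
Dir S: first cell '.' (not opp) -> no flip
Dir SE: first cell '.' (not opp) -> no flip
All flips: (3,4) (4,3)

Answer: ......
.....B
..WWB.
..WWB.
.BBBB.
.BW...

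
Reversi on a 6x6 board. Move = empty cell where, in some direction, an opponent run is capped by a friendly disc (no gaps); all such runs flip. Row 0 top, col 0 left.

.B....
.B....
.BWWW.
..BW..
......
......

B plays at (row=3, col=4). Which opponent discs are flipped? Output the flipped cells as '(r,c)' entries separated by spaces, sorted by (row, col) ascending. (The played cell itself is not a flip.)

Dir NW: opp run (2,3), next='.' -> no flip
Dir N: opp run (2,4), next='.' -> no flip
Dir NE: first cell '.' (not opp) -> no flip
Dir W: opp run (3,3) capped by B -> flip
Dir E: first cell '.' (not opp) -> no flip
Dir SW: first cell '.' (not opp) -> no flip
Dir S: first cell '.' (not opp) -> no flip
Dir SE: first cell '.' (not opp) -> no flip

Answer: (3,3)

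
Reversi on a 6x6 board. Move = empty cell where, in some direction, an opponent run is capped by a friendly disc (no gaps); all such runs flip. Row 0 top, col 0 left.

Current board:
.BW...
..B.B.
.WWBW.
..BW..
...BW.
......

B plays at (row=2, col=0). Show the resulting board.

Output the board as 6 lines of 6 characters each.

Answer: .BW...
..B.B.
BBBBW.
..BW..
...BW.
......

Derivation:
Place B at (2,0); scan 8 dirs for brackets.
Dir NW: edge -> no flip
Dir N: first cell '.' (not opp) -> no flip
Dir NE: first cell '.' (not opp) -> no flip
Dir W: edge -> no flip
Dir E: opp run (2,1) (2,2) capped by B -> flip
Dir SW: edge -> no flip
Dir S: first cell '.' (not opp) -> no flip
Dir SE: first cell '.' (not opp) -> no flip
All flips: (2,1) (2,2)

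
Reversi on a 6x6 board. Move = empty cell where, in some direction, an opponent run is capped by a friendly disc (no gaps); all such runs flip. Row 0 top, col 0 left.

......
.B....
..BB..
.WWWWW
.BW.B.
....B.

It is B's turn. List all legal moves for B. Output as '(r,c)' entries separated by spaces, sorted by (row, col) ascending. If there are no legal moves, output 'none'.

(2,0): no bracket -> illegal
(2,1): flips 1 -> legal
(2,4): flips 1 -> legal
(2,5): no bracket -> illegal
(3,0): no bracket -> illegal
(4,0): flips 1 -> legal
(4,3): flips 2 -> legal
(4,5): flips 1 -> legal
(5,1): no bracket -> illegal
(5,2): flips 2 -> legal
(5,3): no bracket -> illegal

Answer: (2,1) (2,4) (4,0) (4,3) (4,5) (5,2)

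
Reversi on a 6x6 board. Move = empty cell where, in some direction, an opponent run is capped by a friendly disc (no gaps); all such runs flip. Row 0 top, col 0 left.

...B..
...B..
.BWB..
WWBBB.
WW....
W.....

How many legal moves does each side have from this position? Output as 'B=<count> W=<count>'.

-- B to move --
(1,1): flips 1 -> legal
(1,2): flips 1 -> legal
(2,0): no bracket -> illegal
(4,2): no bracket -> illegal
(5,1): flips 2 -> legal
(5,2): no bracket -> illegal
B mobility = 3
-- W to move --
(0,2): no bracket -> illegal
(0,4): flips 1 -> legal
(1,0): no bracket -> illegal
(1,1): flips 1 -> legal
(1,2): flips 1 -> legal
(1,4): flips 2 -> legal
(2,0): flips 1 -> legal
(2,4): flips 1 -> legal
(2,5): no bracket -> illegal
(3,5): flips 3 -> legal
(4,2): flips 1 -> legal
(4,3): no bracket -> illegal
(4,4): flips 1 -> legal
(4,5): no bracket -> illegal
W mobility = 9

Answer: B=3 W=9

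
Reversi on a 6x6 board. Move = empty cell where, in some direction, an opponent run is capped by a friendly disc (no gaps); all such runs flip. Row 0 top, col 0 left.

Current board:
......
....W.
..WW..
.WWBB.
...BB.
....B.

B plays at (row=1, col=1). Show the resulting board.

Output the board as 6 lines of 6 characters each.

Place B at (1,1); scan 8 dirs for brackets.
Dir NW: first cell '.' (not opp) -> no flip
Dir N: first cell '.' (not opp) -> no flip
Dir NE: first cell '.' (not opp) -> no flip
Dir W: first cell '.' (not opp) -> no flip
Dir E: first cell '.' (not opp) -> no flip
Dir SW: first cell '.' (not opp) -> no flip
Dir S: first cell '.' (not opp) -> no flip
Dir SE: opp run (2,2) capped by B -> flip
All flips: (2,2)

Answer: ......
.B..W.
..BW..
.WWBB.
...BB.
....B.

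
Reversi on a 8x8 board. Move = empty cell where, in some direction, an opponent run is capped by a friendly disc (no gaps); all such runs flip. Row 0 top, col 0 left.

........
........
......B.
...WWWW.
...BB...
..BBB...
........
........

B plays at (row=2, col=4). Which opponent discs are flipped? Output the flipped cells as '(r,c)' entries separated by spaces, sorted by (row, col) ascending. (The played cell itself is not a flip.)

Dir NW: first cell '.' (not opp) -> no flip
Dir N: first cell '.' (not opp) -> no flip
Dir NE: first cell '.' (not opp) -> no flip
Dir W: first cell '.' (not opp) -> no flip
Dir E: first cell '.' (not opp) -> no flip
Dir SW: opp run (3,3), next='.' -> no flip
Dir S: opp run (3,4) capped by B -> flip
Dir SE: opp run (3,5), next='.' -> no flip

Answer: (3,4)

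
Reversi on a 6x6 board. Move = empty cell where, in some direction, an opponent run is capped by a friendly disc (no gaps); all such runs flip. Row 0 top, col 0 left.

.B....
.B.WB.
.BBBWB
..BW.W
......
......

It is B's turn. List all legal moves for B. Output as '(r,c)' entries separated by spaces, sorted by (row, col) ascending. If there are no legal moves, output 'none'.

Answer: (0,3) (0,4) (1,2) (3,4) (4,3) (4,4) (4,5)

Derivation:
(0,2): no bracket -> illegal
(0,3): flips 1 -> legal
(0,4): flips 1 -> legal
(1,2): flips 1 -> legal
(1,5): no bracket -> illegal
(3,4): flips 2 -> legal
(4,2): no bracket -> illegal
(4,3): flips 1 -> legal
(4,4): flips 1 -> legal
(4,5): flips 1 -> legal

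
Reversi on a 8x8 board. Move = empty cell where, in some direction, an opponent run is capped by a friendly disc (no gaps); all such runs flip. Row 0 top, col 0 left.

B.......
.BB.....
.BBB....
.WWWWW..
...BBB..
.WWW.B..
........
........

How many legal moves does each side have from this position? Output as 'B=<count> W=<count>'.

-- B to move --
(2,0): no bracket -> illegal
(2,4): flips 1 -> legal
(2,5): flips 2 -> legal
(2,6): flips 1 -> legal
(3,0): no bracket -> illegal
(3,6): no bracket -> illegal
(4,0): flips 1 -> legal
(4,1): flips 2 -> legal
(4,2): flips 1 -> legal
(4,6): no bracket -> illegal
(5,0): no bracket -> illegal
(5,4): no bracket -> illegal
(6,0): no bracket -> illegal
(6,1): flips 1 -> legal
(6,2): flips 1 -> legal
(6,3): flips 1 -> legal
(6,4): no bracket -> illegal
B mobility = 9
-- W to move --
(0,1): flips 4 -> legal
(0,2): flips 2 -> legal
(0,3): no bracket -> illegal
(1,0): flips 1 -> legal
(1,3): flips 2 -> legal
(1,4): flips 1 -> legal
(2,0): no bracket -> illegal
(2,4): no bracket -> illegal
(3,0): no bracket -> illegal
(3,6): no bracket -> illegal
(4,2): no bracket -> illegal
(4,6): no bracket -> illegal
(5,4): flips 2 -> legal
(5,6): flips 1 -> legal
(6,4): no bracket -> illegal
(6,5): flips 2 -> legal
(6,6): flips 2 -> legal
W mobility = 9

Answer: B=9 W=9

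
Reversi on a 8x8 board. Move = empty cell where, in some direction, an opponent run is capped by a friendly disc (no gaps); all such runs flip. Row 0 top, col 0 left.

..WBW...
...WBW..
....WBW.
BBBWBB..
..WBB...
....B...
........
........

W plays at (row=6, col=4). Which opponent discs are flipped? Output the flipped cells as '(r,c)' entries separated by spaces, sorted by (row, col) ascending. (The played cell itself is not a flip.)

Answer: (3,4) (4,4) (5,4)

Derivation:
Dir NW: first cell '.' (not opp) -> no flip
Dir N: opp run (5,4) (4,4) (3,4) capped by W -> flip
Dir NE: first cell '.' (not opp) -> no flip
Dir W: first cell '.' (not opp) -> no flip
Dir E: first cell '.' (not opp) -> no flip
Dir SW: first cell '.' (not opp) -> no flip
Dir S: first cell '.' (not opp) -> no flip
Dir SE: first cell '.' (not opp) -> no flip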